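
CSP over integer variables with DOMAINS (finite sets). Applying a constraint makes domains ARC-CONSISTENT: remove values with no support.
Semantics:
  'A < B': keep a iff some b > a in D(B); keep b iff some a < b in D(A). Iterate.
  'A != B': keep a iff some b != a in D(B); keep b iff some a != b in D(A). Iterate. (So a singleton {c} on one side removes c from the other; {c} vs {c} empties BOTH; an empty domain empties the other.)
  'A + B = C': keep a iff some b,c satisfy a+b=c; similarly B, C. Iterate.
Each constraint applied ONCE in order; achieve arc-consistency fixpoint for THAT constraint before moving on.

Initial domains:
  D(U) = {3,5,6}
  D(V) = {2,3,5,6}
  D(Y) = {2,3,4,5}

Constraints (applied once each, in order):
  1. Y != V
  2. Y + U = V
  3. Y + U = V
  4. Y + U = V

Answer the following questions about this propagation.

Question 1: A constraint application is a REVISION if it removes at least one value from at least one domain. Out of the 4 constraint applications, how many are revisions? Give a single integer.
Answer: 1

Derivation:
Constraint 1 (Y != V) on D(Y)={2,3,4,5} D(V)={2,3,5,6}: no change => not a revision
Constraint 2 (Y + U = V) on D(Y)={2,3,4,5} D(U)={3,5,6} D(V)={2,3,5,6}: Y {2,3,4,5}->{2,3}; U {3,5,6}->{3}; V {2,3,5,6}->{5,6} => REVISION
Constraint 3 (Y + U = V) on D(Y)={2,3} D(U)={3} D(V)={5,6}: no change => not a revision
Constraint 4 (Y + U = V) on D(Y)={2,3} D(U)={3} D(V)={5,6}: no change => not a revision
Total revisions = 1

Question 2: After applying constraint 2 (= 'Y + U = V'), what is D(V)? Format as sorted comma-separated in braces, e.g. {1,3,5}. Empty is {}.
Constraint 1 (Y != V) on D(Y)={2,3,4,5} D(V)={2,3,5,6}: no change
Constraint 2 (Y + U = V) on D(Y)={2,3,4,5} D(U)={3,5,6} D(V)={2,3,5,6}: Y {2,3,4,5}->{2,3}; U {3,5,6}->{3}; V {2,3,5,6}->{5,6}
So after constraint 2: D(V) = {5,6}

Answer: {5,6}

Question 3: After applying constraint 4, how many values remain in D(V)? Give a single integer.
Constraint 1 (Y != V) on D(Y)={2,3,4,5} D(V)={2,3,5,6}: no change
Constraint 2 (Y + U = V) on D(Y)={2,3,4,5} D(U)={3,5,6} D(V)={2,3,5,6}: Y {2,3,4,5}->{2,3}; U {3,5,6}->{3}; V {2,3,5,6}->{5,6}
Constraint 3 (Y + U = V) on D(Y)={2,3} D(U)={3} D(V)={5,6}: no change
Constraint 4 (Y + U = V) on D(Y)={2,3} D(U)={3} D(V)={5,6}: no change
So after constraint 4: D(V)={5,6}, size = 2

Answer: 2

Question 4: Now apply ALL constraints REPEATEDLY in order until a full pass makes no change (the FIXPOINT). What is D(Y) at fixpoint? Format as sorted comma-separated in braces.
Answer: {2,3}

Derivation:
pass 0 (initial): D(Y)={2,3,4,5}
pass 1: U {3,5,6}->{3}; V {2,3,5,6}->{5,6}; Y {2,3,4,5}->{2,3}
pass 2: no change
Fixpoint after 2 passes: D(Y) = {2,3}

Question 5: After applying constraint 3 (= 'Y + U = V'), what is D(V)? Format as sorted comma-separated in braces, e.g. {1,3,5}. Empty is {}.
Constraint 1 (Y != V) on D(Y)={2,3,4,5} D(V)={2,3,5,6}: no change
Constraint 2 (Y + U = V) on D(Y)={2,3,4,5} D(U)={3,5,6} D(V)={2,3,5,6}: Y {2,3,4,5}->{2,3}; U {3,5,6}->{3}; V {2,3,5,6}->{5,6}
Constraint 3 (Y + U = V) on D(Y)={2,3} D(U)={3} D(V)={5,6}: no change
So after constraint 3: D(V) = {5,6}

Answer: {5,6}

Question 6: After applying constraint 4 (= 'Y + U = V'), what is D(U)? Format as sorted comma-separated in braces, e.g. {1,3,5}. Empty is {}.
Answer: {3}

Derivation:
Constraint 1 (Y != V) on D(Y)={2,3,4,5} D(V)={2,3,5,6}: no change
Constraint 2 (Y + U = V) on D(Y)={2,3,4,5} D(U)={3,5,6} D(V)={2,3,5,6}: Y {2,3,4,5}->{2,3}; U {3,5,6}->{3}; V {2,3,5,6}->{5,6}
Constraint 3 (Y + U = V) on D(Y)={2,3} D(U)={3} D(V)={5,6}: no change
Constraint 4 (Y + U = V) on D(Y)={2,3} D(U)={3} D(V)={5,6}: no change
So after constraint 4: D(U) = {3}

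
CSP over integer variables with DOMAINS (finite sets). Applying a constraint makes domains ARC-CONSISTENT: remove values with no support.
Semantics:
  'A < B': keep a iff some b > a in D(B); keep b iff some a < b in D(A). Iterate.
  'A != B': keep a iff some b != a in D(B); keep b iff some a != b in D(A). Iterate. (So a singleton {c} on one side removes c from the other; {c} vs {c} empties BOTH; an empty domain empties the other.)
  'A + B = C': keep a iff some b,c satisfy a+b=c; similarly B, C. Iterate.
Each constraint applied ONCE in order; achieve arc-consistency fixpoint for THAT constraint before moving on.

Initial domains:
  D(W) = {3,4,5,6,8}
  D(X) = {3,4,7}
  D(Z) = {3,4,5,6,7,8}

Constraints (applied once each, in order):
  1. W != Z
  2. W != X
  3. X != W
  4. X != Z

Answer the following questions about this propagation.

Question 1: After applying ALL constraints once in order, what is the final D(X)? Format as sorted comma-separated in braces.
Constraint 1 (W != Z) on D(W)={3,4,5,6,8} D(Z)={3,4,5,6,7,8}: no change
Constraint 2 (W != X) on D(W)={3,4,5,6,8} D(X)={3,4,7}: no change
Constraint 3 (X != W) on D(X)={3,4,7} D(W)={3,4,5,6,8}: no change
Constraint 4 (X != Z) on D(X)={3,4,7} D(Z)={3,4,5,6,7,8}: no change
So after all 4 constraints: D(X) = {3,4,7}

Answer: {3,4,7}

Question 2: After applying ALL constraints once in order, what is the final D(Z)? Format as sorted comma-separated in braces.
Answer: {3,4,5,6,7,8}

Derivation:
Constraint 1 (W != Z) on D(W)={3,4,5,6,8} D(Z)={3,4,5,6,7,8}: no change
Constraint 2 (W != X) on D(W)={3,4,5,6,8} D(X)={3,4,7}: no change
Constraint 3 (X != W) on D(X)={3,4,7} D(W)={3,4,5,6,8}: no change
Constraint 4 (X != Z) on D(X)={3,4,7} D(Z)={3,4,5,6,7,8}: no change
So after all 4 constraints: D(Z) = {3,4,5,6,7,8}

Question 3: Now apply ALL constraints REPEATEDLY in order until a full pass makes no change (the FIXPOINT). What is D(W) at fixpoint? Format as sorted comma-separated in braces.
Answer: {3,4,5,6,8}

Derivation:
pass 0 (initial): D(W)={3,4,5,6,8}
pass 1: no change
Fixpoint after 1 passes: D(W) = {3,4,5,6,8}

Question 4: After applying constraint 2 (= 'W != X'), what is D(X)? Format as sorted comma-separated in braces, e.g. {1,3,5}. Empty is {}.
Answer: {3,4,7}

Derivation:
Constraint 1 (W != Z) on D(W)={3,4,5,6,8} D(Z)={3,4,5,6,7,8}: no change
Constraint 2 (W != X) on D(W)={3,4,5,6,8} D(X)={3,4,7}: no change
So after constraint 2: D(X) = {3,4,7}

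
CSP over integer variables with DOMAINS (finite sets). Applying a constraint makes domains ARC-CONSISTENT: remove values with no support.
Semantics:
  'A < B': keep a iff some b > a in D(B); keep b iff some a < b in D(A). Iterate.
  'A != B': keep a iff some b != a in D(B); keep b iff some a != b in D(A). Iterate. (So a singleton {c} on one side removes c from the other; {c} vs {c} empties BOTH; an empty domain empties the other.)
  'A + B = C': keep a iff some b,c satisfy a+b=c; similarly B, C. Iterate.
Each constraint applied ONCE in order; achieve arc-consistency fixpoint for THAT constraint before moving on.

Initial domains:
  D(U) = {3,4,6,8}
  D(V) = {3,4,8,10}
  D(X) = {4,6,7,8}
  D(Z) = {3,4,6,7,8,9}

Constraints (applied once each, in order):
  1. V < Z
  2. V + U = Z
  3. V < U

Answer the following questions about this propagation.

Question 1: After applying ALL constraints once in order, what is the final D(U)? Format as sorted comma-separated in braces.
Constraint 1 (V < Z) on D(V)={3,4,8,10} D(Z)={3,4,6,7,8,9}: V {3,4,8,10}->{3,4,8}; Z {3,4,6,7,8,9}->{4,6,7,8,9}
Constraint 2 (V + U = Z) on D(V)={3,4,8} D(U)={3,4,6,8} D(Z)={4,6,7,8,9}: V {3,4,8}->{3,4}; U {3,4,6,8}->{3,4,6}; Z {4,6,7,8,9}->{6,7,8,9}
Constraint 3 (V < U) on D(V)={3,4} D(U)={3,4,6}: U {3,4,6}->{4,6}
So after all 3 constraints: D(U) = {4,6}

Answer: {4,6}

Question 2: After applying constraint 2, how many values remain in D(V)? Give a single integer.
Constraint 1 (V < Z) on D(V)={3,4,8,10} D(Z)={3,4,6,7,8,9}: V {3,4,8,10}->{3,4,8}; Z {3,4,6,7,8,9}->{4,6,7,8,9}
Constraint 2 (V + U = Z) on D(V)={3,4,8} D(U)={3,4,6,8} D(Z)={4,6,7,8,9}: V {3,4,8}->{3,4}; U {3,4,6,8}->{3,4,6}; Z {4,6,7,8,9}->{6,7,8,9}
So after constraint 2: D(V)={3,4}, size = 2

Answer: 2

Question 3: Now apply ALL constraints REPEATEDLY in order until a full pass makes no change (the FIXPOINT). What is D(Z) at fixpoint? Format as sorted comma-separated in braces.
Answer: {7,8,9}

Derivation:
pass 0 (initial): D(Z)={3,4,6,7,8,9}
pass 1: U {3,4,6,8}->{4,6}; V {3,4,8,10}->{3,4}; Z {3,4,6,7,8,9}->{6,7,8,9}
pass 2: Z {6,7,8,9}->{7,8,9}
pass 3: no change
Fixpoint after 3 passes: D(Z) = {7,8,9}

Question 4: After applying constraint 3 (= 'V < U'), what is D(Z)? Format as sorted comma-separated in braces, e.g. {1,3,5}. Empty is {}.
Constraint 1 (V < Z) on D(V)={3,4,8,10} D(Z)={3,4,6,7,8,9}: V {3,4,8,10}->{3,4,8}; Z {3,4,6,7,8,9}->{4,6,7,8,9}
Constraint 2 (V + U = Z) on D(V)={3,4,8} D(U)={3,4,6,8} D(Z)={4,6,7,8,9}: V {3,4,8}->{3,4}; U {3,4,6,8}->{3,4,6}; Z {4,6,7,8,9}->{6,7,8,9}
Constraint 3 (V < U) on D(V)={3,4} D(U)={3,4,6}: U {3,4,6}->{4,6}
So after constraint 3: D(Z) = {6,7,8,9}

Answer: {6,7,8,9}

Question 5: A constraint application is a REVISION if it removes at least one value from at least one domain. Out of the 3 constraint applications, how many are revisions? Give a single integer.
Answer: 3

Derivation:
Constraint 1 (V < Z) on D(V)={3,4,8,10} D(Z)={3,4,6,7,8,9}: V {3,4,8,10}->{3,4,8}; Z {3,4,6,7,8,9}->{4,6,7,8,9} => REVISION
Constraint 2 (V + U = Z) on D(V)={3,4,8} D(U)={3,4,6,8} D(Z)={4,6,7,8,9}: V {3,4,8}->{3,4}; U {3,4,6,8}->{3,4,6}; Z {4,6,7,8,9}->{6,7,8,9} => REVISION
Constraint 3 (V < U) on D(V)={3,4} D(U)={3,4,6}: U {3,4,6}->{4,6} => REVISION
Total revisions = 3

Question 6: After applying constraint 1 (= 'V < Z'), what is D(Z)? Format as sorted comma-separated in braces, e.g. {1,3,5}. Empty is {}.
Answer: {4,6,7,8,9}

Derivation:
Constraint 1 (V < Z) on D(V)={3,4,8,10} D(Z)={3,4,6,7,8,9}: V {3,4,8,10}->{3,4,8}; Z {3,4,6,7,8,9}->{4,6,7,8,9}
So after constraint 1: D(Z) = {4,6,7,8,9}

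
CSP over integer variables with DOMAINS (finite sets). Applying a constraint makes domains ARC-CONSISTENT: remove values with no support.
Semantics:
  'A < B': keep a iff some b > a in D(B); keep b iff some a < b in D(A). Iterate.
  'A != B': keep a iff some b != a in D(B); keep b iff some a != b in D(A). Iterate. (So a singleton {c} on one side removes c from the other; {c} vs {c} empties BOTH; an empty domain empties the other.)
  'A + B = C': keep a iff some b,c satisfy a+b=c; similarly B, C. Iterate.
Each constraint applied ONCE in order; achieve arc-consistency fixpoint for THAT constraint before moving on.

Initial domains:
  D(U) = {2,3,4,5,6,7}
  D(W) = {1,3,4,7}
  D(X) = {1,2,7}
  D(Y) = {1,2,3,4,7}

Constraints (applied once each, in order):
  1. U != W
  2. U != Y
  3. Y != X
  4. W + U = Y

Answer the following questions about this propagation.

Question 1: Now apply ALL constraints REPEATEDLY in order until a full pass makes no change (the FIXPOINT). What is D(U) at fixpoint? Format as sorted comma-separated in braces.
Answer: {2,3,4,6}

Derivation:
pass 0 (initial): D(U)={2,3,4,5,6,7}
pass 1: U {2,3,4,5,6,7}->{2,3,4,6}; W {1,3,4,7}->{1,3,4}; Y {1,2,3,4,7}->{3,4,7}
pass 2: no change
Fixpoint after 2 passes: D(U) = {2,3,4,6}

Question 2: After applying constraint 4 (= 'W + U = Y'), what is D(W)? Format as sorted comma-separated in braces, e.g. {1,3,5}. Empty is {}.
Answer: {1,3,4}

Derivation:
Constraint 1 (U != W) on D(U)={2,3,4,5,6,7} D(W)={1,3,4,7}: no change
Constraint 2 (U != Y) on D(U)={2,3,4,5,6,7} D(Y)={1,2,3,4,7}: no change
Constraint 3 (Y != X) on D(Y)={1,2,3,4,7} D(X)={1,2,7}: no change
Constraint 4 (W + U = Y) on D(W)={1,3,4,7} D(U)={2,3,4,5,6,7} D(Y)={1,2,3,4,7}: W {1,3,4,7}->{1,3,4}; U {2,3,4,5,6,7}->{2,3,4,6}; Y {1,2,3,4,7}->{3,4,7}
So after constraint 4: D(W) = {1,3,4}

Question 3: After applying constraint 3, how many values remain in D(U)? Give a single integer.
Answer: 6

Derivation:
Constraint 1 (U != W) on D(U)={2,3,4,5,6,7} D(W)={1,3,4,7}: no change
Constraint 2 (U != Y) on D(U)={2,3,4,5,6,7} D(Y)={1,2,3,4,7}: no change
Constraint 3 (Y != X) on D(Y)={1,2,3,4,7} D(X)={1,2,7}: no change
So after constraint 3: D(U)={2,3,4,5,6,7}, size = 6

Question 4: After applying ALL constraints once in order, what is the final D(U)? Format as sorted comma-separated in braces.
Answer: {2,3,4,6}

Derivation:
Constraint 1 (U != W) on D(U)={2,3,4,5,6,7} D(W)={1,3,4,7}: no change
Constraint 2 (U != Y) on D(U)={2,3,4,5,6,7} D(Y)={1,2,3,4,7}: no change
Constraint 3 (Y != X) on D(Y)={1,2,3,4,7} D(X)={1,2,7}: no change
Constraint 4 (W + U = Y) on D(W)={1,3,4,7} D(U)={2,3,4,5,6,7} D(Y)={1,2,3,4,7}: W {1,3,4,7}->{1,3,4}; U {2,3,4,5,6,7}->{2,3,4,6}; Y {1,2,3,4,7}->{3,4,7}
So after all 4 constraints: D(U) = {2,3,4,6}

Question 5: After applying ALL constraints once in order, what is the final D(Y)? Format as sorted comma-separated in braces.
Answer: {3,4,7}

Derivation:
Constraint 1 (U != W) on D(U)={2,3,4,5,6,7} D(W)={1,3,4,7}: no change
Constraint 2 (U != Y) on D(U)={2,3,4,5,6,7} D(Y)={1,2,3,4,7}: no change
Constraint 3 (Y != X) on D(Y)={1,2,3,4,7} D(X)={1,2,7}: no change
Constraint 4 (W + U = Y) on D(W)={1,3,4,7} D(U)={2,3,4,5,6,7} D(Y)={1,2,3,4,7}: W {1,3,4,7}->{1,3,4}; U {2,3,4,5,6,7}->{2,3,4,6}; Y {1,2,3,4,7}->{3,4,7}
So after all 4 constraints: D(Y) = {3,4,7}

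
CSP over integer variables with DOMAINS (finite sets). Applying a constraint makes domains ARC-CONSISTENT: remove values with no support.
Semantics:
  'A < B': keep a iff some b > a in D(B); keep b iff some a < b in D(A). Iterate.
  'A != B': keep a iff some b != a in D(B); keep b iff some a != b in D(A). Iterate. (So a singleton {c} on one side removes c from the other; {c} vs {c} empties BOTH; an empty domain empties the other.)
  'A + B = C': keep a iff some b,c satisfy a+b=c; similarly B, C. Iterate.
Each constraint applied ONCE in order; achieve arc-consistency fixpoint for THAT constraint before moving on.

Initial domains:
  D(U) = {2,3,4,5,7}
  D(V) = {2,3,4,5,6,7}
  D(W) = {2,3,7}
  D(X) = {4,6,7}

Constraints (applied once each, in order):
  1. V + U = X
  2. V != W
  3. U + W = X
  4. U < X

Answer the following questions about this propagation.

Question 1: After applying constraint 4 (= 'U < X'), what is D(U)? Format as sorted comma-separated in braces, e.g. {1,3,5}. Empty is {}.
Answer: {2,3,4,5}

Derivation:
Constraint 1 (V + U = X) on D(V)={2,3,4,5,6,7} D(U)={2,3,4,5,7} D(X)={4,6,7}: V {2,3,4,5,6,7}->{2,3,4,5}; U {2,3,4,5,7}->{2,3,4,5}
Constraint 2 (V != W) on D(V)={2,3,4,5} D(W)={2,3,7}: no change
Constraint 3 (U + W = X) on D(U)={2,3,4,5} D(W)={2,3,7} D(X)={4,6,7}: W {2,3,7}->{2,3}
Constraint 4 (U < X) on D(U)={2,3,4,5} D(X)={4,6,7}: no change
So after constraint 4: D(U) = {2,3,4,5}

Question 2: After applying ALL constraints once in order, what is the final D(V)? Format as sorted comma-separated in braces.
Answer: {2,3,4,5}

Derivation:
Constraint 1 (V + U = X) on D(V)={2,3,4,5,6,7} D(U)={2,3,4,5,7} D(X)={4,6,7}: V {2,3,4,5,6,7}->{2,3,4,5}; U {2,3,4,5,7}->{2,3,4,5}
Constraint 2 (V != W) on D(V)={2,3,4,5} D(W)={2,3,7}: no change
Constraint 3 (U + W = X) on D(U)={2,3,4,5} D(W)={2,3,7} D(X)={4,6,7}: W {2,3,7}->{2,3}
Constraint 4 (U < X) on D(U)={2,3,4,5} D(X)={4,6,7}: no change
So after all 4 constraints: D(V) = {2,3,4,5}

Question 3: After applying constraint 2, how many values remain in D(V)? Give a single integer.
Answer: 4

Derivation:
Constraint 1 (V + U = X) on D(V)={2,3,4,5,6,7} D(U)={2,3,4,5,7} D(X)={4,6,7}: V {2,3,4,5,6,7}->{2,3,4,5}; U {2,3,4,5,7}->{2,3,4,5}
Constraint 2 (V != W) on D(V)={2,3,4,5} D(W)={2,3,7}: no change
So after constraint 2: D(V)={2,3,4,5}, size = 4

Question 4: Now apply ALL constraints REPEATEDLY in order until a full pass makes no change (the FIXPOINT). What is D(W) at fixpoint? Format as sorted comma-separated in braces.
Answer: {2,3}

Derivation:
pass 0 (initial): D(W)={2,3,7}
pass 1: U {2,3,4,5,7}->{2,3,4,5}; V {2,3,4,5,6,7}->{2,3,4,5}; W {2,3,7}->{2,3}
pass 2: no change
Fixpoint after 2 passes: D(W) = {2,3}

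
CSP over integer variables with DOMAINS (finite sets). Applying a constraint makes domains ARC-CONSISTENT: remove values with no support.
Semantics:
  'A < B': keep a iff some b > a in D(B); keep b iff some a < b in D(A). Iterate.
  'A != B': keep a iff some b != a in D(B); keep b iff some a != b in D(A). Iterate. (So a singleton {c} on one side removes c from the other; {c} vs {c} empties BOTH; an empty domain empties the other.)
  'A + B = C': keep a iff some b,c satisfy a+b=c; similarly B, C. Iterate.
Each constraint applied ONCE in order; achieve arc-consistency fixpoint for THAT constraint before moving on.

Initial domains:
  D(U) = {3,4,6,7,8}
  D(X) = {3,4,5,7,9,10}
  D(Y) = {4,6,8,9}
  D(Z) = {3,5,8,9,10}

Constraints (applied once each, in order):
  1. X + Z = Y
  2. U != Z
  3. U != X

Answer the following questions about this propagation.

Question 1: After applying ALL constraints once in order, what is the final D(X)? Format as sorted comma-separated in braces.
Answer: {3,4,5}

Derivation:
Constraint 1 (X + Z = Y) on D(X)={3,4,5,7,9,10} D(Z)={3,5,8,9,10} D(Y)={4,6,8,9}: X {3,4,5,7,9,10}->{3,4,5}; Z {3,5,8,9,10}->{3,5}; Y {4,6,8,9}->{6,8,9}
Constraint 2 (U != Z) on D(U)={3,4,6,7,8} D(Z)={3,5}: no change
Constraint 3 (U != X) on D(U)={3,4,6,7,8} D(X)={3,4,5}: no change
So after all 3 constraints: D(X) = {3,4,5}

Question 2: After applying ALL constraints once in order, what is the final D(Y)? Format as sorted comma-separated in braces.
Constraint 1 (X + Z = Y) on D(X)={3,4,5,7,9,10} D(Z)={3,5,8,9,10} D(Y)={4,6,8,9}: X {3,4,5,7,9,10}->{3,4,5}; Z {3,5,8,9,10}->{3,5}; Y {4,6,8,9}->{6,8,9}
Constraint 2 (U != Z) on D(U)={3,4,6,7,8} D(Z)={3,5}: no change
Constraint 3 (U != X) on D(U)={3,4,6,7,8} D(X)={3,4,5}: no change
So after all 3 constraints: D(Y) = {6,8,9}

Answer: {6,8,9}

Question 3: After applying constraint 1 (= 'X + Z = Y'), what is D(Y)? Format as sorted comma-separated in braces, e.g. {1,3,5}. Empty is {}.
Constraint 1 (X + Z = Y) on D(X)={3,4,5,7,9,10} D(Z)={3,5,8,9,10} D(Y)={4,6,8,9}: X {3,4,5,7,9,10}->{3,4,5}; Z {3,5,8,9,10}->{3,5}; Y {4,6,8,9}->{6,8,9}
So after constraint 1: D(Y) = {6,8,9}

Answer: {6,8,9}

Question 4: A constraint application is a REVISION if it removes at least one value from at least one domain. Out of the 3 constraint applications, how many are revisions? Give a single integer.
Answer: 1

Derivation:
Constraint 1 (X + Z = Y) on D(X)={3,4,5,7,9,10} D(Z)={3,5,8,9,10} D(Y)={4,6,8,9}: X {3,4,5,7,9,10}->{3,4,5}; Z {3,5,8,9,10}->{3,5}; Y {4,6,8,9}->{6,8,9} => REVISION
Constraint 2 (U != Z) on D(U)={3,4,6,7,8} D(Z)={3,5}: no change => not a revision
Constraint 3 (U != X) on D(U)={3,4,6,7,8} D(X)={3,4,5}: no change => not a revision
Total revisions = 1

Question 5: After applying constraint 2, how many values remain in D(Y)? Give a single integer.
Answer: 3

Derivation:
Constraint 1 (X + Z = Y) on D(X)={3,4,5,7,9,10} D(Z)={3,5,8,9,10} D(Y)={4,6,8,9}: X {3,4,5,7,9,10}->{3,4,5}; Z {3,5,8,9,10}->{3,5}; Y {4,6,8,9}->{6,8,9}
Constraint 2 (U != Z) on D(U)={3,4,6,7,8} D(Z)={3,5}: no change
So after constraint 2: D(Y)={6,8,9}, size = 3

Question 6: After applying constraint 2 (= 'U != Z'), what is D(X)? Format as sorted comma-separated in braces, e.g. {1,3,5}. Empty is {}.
Answer: {3,4,5}

Derivation:
Constraint 1 (X + Z = Y) on D(X)={3,4,5,7,9,10} D(Z)={3,5,8,9,10} D(Y)={4,6,8,9}: X {3,4,5,7,9,10}->{3,4,5}; Z {3,5,8,9,10}->{3,5}; Y {4,6,8,9}->{6,8,9}
Constraint 2 (U != Z) on D(U)={3,4,6,7,8} D(Z)={3,5}: no change
So after constraint 2: D(X) = {3,4,5}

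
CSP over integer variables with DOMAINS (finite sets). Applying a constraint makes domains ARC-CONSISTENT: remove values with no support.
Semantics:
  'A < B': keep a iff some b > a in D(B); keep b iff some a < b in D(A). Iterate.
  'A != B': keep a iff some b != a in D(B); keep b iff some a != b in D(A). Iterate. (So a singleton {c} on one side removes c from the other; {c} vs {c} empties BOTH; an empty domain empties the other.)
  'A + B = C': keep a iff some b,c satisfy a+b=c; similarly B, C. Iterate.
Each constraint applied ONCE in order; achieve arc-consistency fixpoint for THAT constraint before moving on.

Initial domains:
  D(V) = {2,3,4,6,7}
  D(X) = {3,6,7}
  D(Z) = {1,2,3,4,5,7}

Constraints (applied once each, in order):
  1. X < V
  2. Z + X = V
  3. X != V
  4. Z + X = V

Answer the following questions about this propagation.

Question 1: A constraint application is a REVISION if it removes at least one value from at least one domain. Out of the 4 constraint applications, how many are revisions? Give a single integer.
Answer: 2

Derivation:
Constraint 1 (X < V) on D(X)={3,6,7} D(V)={2,3,4,6,7}: X {3,6,7}->{3,6}; V {2,3,4,6,7}->{4,6,7} => REVISION
Constraint 2 (Z + X = V) on D(Z)={1,2,3,4,5,7} D(X)={3,6} D(V)={4,6,7}: Z {1,2,3,4,5,7}->{1,3,4} => REVISION
Constraint 3 (X != V) on D(X)={3,6} D(V)={4,6,7}: no change => not a revision
Constraint 4 (Z + X = V) on D(Z)={1,3,4} D(X)={3,6} D(V)={4,6,7}: no change => not a revision
Total revisions = 2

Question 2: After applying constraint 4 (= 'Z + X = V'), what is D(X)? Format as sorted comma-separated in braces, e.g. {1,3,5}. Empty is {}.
Answer: {3,6}

Derivation:
Constraint 1 (X < V) on D(X)={3,6,7} D(V)={2,3,4,6,7}: X {3,6,7}->{3,6}; V {2,3,4,6,7}->{4,6,7}
Constraint 2 (Z + X = V) on D(Z)={1,2,3,4,5,7} D(X)={3,6} D(V)={4,6,7}: Z {1,2,3,4,5,7}->{1,3,4}
Constraint 3 (X != V) on D(X)={3,6} D(V)={4,6,7}: no change
Constraint 4 (Z + X = V) on D(Z)={1,3,4} D(X)={3,6} D(V)={4,6,7}: no change
So after constraint 4: D(X) = {3,6}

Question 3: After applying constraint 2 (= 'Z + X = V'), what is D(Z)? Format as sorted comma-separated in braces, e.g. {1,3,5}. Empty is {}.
Answer: {1,3,4}

Derivation:
Constraint 1 (X < V) on D(X)={3,6,7} D(V)={2,3,4,6,7}: X {3,6,7}->{3,6}; V {2,3,4,6,7}->{4,6,7}
Constraint 2 (Z + X = V) on D(Z)={1,2,3,4,5,7} D(X)={3,6} D(V)={4,6,7}: Z {1,2,3,4,5,7}->{1,3,4}
So after constraint 2: D(Z) = {1,3,4}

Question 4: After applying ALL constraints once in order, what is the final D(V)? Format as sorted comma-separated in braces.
Answer: {4,6,7}

Derivation:
Constraint 1 (X < V) on D(X)={3,6,7} D(V)={2,3,4,6,7}: X {3,6,7}->{3,6}; V {2,3,4,6,7}->{4,6,7}
Constraint 2 (Z + X = V) on D(Z)={1,2,3,4,5,7} D(X)={3,6} D(V)={4,6,7}: Z {1,2,3,4,5,7}->{1,3,4}
Constraint 3 (X != V) on D(X)={3,6} D(V)={4,6,7}: no change
Constraint 4 (Z + X = V) on D(Z)={1,3,4} D(X)={3,6} D(V)={4,6,7}: no change
So after all 4 constraints: D(V) = {4,6,7}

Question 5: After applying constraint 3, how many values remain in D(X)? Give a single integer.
Answer: 2

Derivation:
Constraint 1 (X < V) on D(X)={3,6,7} D(V)={2,3,4,6,7}: X {3,6,7}->{3,6}; V {2,3,4,6,7}->{4,6,7}
Constraint 2 (Z + X = V) on D(Z)={1,2,3,4,5,7} D(X)={3,6} D(V)={4,6,7}: Z {1,2,3,4,5,7}->{1,3,4}
Constraint 3 (X != V) on D(X)={3,6} D(V)={4,6,7}: no change
So after constraint 3: D(X)={3,6}, size = 2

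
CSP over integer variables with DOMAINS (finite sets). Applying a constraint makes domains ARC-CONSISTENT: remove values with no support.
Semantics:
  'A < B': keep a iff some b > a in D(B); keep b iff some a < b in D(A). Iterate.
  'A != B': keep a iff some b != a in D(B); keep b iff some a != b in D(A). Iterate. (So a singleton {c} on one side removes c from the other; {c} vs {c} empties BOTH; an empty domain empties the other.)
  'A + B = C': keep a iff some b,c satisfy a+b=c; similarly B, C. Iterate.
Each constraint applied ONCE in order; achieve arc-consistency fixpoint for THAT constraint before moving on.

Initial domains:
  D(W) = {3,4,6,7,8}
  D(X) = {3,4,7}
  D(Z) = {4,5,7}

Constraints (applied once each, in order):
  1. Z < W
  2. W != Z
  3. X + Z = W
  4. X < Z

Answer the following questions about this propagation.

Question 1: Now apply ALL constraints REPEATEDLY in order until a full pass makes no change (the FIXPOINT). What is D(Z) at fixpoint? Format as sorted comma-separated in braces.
pass 0 (initial): D(Z)={4,5,7}
pass 1: W {3,4,6,7,8}->{7,8}; X {3,4,7}->{3,4}; Z {4,5,7}->{4,5}
pass 2: no change
Fixpoint after 2 passes: D(Z) = {4,5}

Answer: {4,5}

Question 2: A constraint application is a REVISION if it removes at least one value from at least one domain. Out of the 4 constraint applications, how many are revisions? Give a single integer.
Constraint 1 (Z < W) on D(Z)={4,5,7} D(W)={3,4,6,7,8}: W {3,4,6,7,8}->{6,7,8} => REVISION
Constraint 2 (W != Z) on D(W)={6,7,8} D(Z)={4,5,7}: no change => not a revision
Constraint 3 (X + Z = W) on D(X)={3,4,7} D(Z)={4,5,7} D(W)={6,7,8}: X {3,4,7}->{3,4}; Z {4,5,7}->{4,5}; W {6,7,8}->{7,8} => REVISION
Constraint 4 (X < Z) on D(X)={3,4} D(Z)={4,5}: no change => not a revision
Total revisions = 2

Answer: 2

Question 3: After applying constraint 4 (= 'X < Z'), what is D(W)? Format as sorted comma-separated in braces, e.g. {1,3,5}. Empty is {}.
Constraint 1 (Z < W) on D(Z)={4,5,7} D(W)={3,4,6,7,8}: W {3,4,6,7,8}->{6,7,8}
Constraint 2 (W != Z) on D(W)={6,7,8} D(Z)={4,5,7}: no change
Constraint 3 (X + Z = W) on D(X)={3,4,7} D(Z)={4,5,7} D(W)={6,7,8}: X {3,4,7}->{3,4}; Z {4,5,7}->{4,5}; W {6,7,8}->{7,8}
Constraint 4 (X < Z) on D(X)={3,4} D(Z)={4,5}: no change
So after constraint 4: D(W) = {7,8}

Answer: {7,8}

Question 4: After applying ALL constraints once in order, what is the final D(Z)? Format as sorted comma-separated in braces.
Answer: {4,5}

Derivation:
Constraint 1 (Z < W) on D(Z)={4,5,7} D(W)={3,4,6,7,8}: W {3,4,6,7,8}->{6,7,8}
Constraint 2 (W != Z) on D(W)={6,7,8} D(Z)={4,5,7}: no change
Constraint 3 (X + Z = W) on D(X)={3,4,7} D(Z)={4,5,7} D(W)={6,7,8}: X {3,4,7}->{3,4}; Z {4,5,7}->{4,5}; W {6,7,8}->{7,8}
Constraint 4 (X < Z) on D(X)={3,4} D(Z)={4,5}: no change
So after all 4 constraints: D(Z) = {4,5}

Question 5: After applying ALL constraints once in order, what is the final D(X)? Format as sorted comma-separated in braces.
Answer: {3,4}

Derivation:
Constraint 1 (Z < W) on D(Z)={4,5,7} D(W)={3,4,6,7,8}: W {3,4,6,7,8}->{6,7,8}
Constraint 2 (W != Z) on D(W)={6,7,8} D(Z)={4,5,7}: no change
Constraint 3 (X + Z = W) on D(X)={3,4,7} D(Z)={4,5,7} D(W)={6,7,8}: X {3,4,7}->{3,4}; Z {4,5,7}->{4,5}; W {6,7,8}->{7,8}
Constraint 4 (X < Z) on D(X)={3,4} D(Z)={4,5}: no change
So after all 4 constraints: D(X) = {3,4}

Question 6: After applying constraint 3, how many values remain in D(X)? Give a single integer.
Answer: 2

Derivation:
Constraint 1 (Z < W) on D(Z)={4,5,7} D(W)={3,4,6,7,8}: W {3,4,6,7,8}->{6,7,8}
Constraint 2 (W != Z) on D(W)={6,7,8} D(Z)={4,5,7}: no change
Constraint 3 (X + Z = W) on D(X)={3,4,7} D(Z)={4,5,7} D(W)={6,7,8}: X {3,4,7}->{3,4}; Z {4,5,7}->{4,5}; W {6,7,8}->{7,8}
So after constraint 3: D(X)={3,4}, size = 2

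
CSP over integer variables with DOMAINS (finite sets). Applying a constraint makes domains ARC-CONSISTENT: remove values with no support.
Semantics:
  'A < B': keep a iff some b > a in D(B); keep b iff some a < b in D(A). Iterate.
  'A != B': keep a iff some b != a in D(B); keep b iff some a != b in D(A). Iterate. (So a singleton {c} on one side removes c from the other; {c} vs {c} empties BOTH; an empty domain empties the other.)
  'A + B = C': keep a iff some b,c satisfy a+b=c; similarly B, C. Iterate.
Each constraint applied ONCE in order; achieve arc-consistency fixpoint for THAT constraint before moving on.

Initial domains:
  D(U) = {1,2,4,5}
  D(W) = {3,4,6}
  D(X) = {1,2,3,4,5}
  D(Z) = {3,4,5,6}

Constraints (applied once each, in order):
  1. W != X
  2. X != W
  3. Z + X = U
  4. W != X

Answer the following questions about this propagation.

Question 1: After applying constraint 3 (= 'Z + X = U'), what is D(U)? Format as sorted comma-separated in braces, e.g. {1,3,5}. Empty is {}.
Constraint 1 (W != X) on D(W)={3,4,6} D(X)={1,2,3,4,5}: no change
Constraint 2 (X != W) on D(X)={1,2,3,4,5} D(W)={3,4,6}: no change
Constraint 3 (Z + X = U) on D(Z)={3,4,5,6} D(X)={1,2,3,4,5} D(U)={1,2,4,5}: Z {3,4,5,6}->{3,4}; X {1,2,3,4,5}->{1,2}; U {1,2,4,5}->{4,5}
So after constraint 3: D(U) = {4,5}

Answer: {4,5}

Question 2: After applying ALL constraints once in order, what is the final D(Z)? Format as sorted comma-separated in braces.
Answer: {3,4}

Derivation:
Constraint 1 (W != X) on D(W)={3,4,6} D(X)={1,2,3,4,5}: no change
Constraint 2 (X != W) on D(X)={1,2,3,4,5} D(W)={3,4,6}: no change
Constraint 3 (Z + X = U) on D(Z)={3,4,5,6} D(X)={1,2,3,4,5} D(U)={1,2,4,5}: Z {3,4,5,6}->{3,4}; X {1,2,3,4,5}->{1,2}; U {1,2,4,5}->{4,5}
Constraint 4 (W != X) on D(W)={3,4,6} D(X)={1,2}: no change
So after all 4 constraints: D(Z) = {3,4}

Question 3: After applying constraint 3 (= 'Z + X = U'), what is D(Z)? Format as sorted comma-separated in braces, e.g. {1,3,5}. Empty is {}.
Answer: {3,4}

Derivation:
Constraint 1 (W != X) on D(W)={3,4,6} D(X)={1,2,3,4,5}: no change
Constraint 2 (X != W) on D(X)={1,2,3,4,5} D(W)={3,4,6}: no change
Constraint 3 (Z + X = U) on D(Z)={3,4,5,6} D(X)={1,2,3,4,5} D(U)={1,2,4,5}: Z {3,4,5,6}->{3,4}; X {1,2,3,4,5}->{1,2}; U {1,2,4,5}->{4,5}
So after constraint 3: D(Z) = {3,4}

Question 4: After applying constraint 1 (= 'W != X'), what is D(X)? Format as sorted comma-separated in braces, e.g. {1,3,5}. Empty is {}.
Answer: {1,2,3,4,5}

Derivation:
Constraint 1 (W != X) on D(W)={3,4,6} D(X)={1,2,3,4,5}: no change
So after constraint 1: D(X) = {1,2,3,4,5}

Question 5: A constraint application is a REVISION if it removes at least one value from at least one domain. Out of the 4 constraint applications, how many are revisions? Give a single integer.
Constraint 1 (W != X) on D(W)={3,4,6} D(X)={1,2,3,4,5}: no change => not a revision
Constraint 2 (X != W) on D(X)={1,2,3,4,5} D(W)={3,4,6}: no change => not a revision
Constraint 3 (Z + X = U) on D(Z)={3,4,5,6} D(X)={1,2,3,4,5} D(U)={1,2,4,5}: Z {3,4,5,6}->{3,4}; X {1,2,3,4,5}->{1,2}; U {1,2,4,5}->{4,5} => REVISION
Constraint 4 (W != X) on D(W)={3,4,6} D(X)={1,2}: no change => not a revision
Total revisions = 1

Answer: 1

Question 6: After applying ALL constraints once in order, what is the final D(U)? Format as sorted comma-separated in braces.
Answer: {4,5}

Derivation:
Constraint 1 (W != X) on D(W)={3,4,6} D(X)={1,2,3,4,5}: no change
Constraint 2 (X != W) on D(X)={1,2,3,4,5} D(W)={3,4,6}: no change
Constraint 3 (Z + X = U) on D(Z)={3,4,5,6} D(X)={1,2,3,4,5} D(U)={1,2,4,5}: Z {3,4,5,6}->{3,4}; X {1,2,3,4,5}->{1,2}; U {1,2,4,5}->{4,5}
Constraint 4 (W != X) on D(W)={3,4,6} D(X)={1,2}: no change
So after all 4 constraints: D(U) = {4,5}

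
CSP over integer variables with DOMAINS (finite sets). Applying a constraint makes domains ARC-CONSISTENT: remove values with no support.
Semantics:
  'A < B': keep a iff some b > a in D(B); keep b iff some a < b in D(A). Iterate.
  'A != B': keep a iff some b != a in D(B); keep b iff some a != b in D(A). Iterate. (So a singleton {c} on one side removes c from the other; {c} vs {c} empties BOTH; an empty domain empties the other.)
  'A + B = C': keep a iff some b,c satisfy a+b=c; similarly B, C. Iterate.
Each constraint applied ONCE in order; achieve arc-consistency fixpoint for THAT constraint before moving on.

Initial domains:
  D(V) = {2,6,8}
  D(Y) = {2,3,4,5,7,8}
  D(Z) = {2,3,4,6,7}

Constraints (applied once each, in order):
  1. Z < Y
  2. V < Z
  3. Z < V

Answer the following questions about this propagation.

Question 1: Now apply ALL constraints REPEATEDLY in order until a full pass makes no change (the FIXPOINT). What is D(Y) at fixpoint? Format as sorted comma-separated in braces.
pass 0 (initial): D(Y)={2,3,4,5,7,8}
pass 1: V {2,6,8}->{6}; Y {2,3,4,5,7,8}->{3,4,5,7,8}; Z {2,3,4,6,7}->{3,4}
pass 2: V {6}->{}; Y {3,4,5,7,8}->{4,5,7,8}; Z {3,4}->{}
pass 3: Y {4,5,7,8}->{}
pass 4: no change
Fixpoint after 4 passes: D(Y) = {}

Answer: {}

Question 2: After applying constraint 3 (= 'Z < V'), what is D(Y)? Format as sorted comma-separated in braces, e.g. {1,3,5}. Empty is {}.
Answer: {3,4,5,7,8}

Derivation:
Constraint 1 (Z < Y) on D(Z)={2,3,4,6,7} D(Y)={2,3,4,5,7,8}: Y {2,3,4,5,7,8}->{3,4,5,7,8}
Constraint 2 (V < Z) on D(V)={2,6,8} D(Z)={2,3,4,6,7}: V {2,6,8}->{2,6}; Z {2,3,4,6,7}->{3,4,6,7}
Constraint 3 (Z < V) on D(Z)={3,4,6,7} D(V)={2,6}: Z {3,4,6,7}->{3,4}; V {2,6}->{6}
So after constraint 3: D(Y) = {3,4,5,7,8}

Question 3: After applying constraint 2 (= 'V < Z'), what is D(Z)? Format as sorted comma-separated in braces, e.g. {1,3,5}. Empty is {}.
Answer: {3,4,6,7}

Derivation:
Constraint 1 (Z < Y) on D(Z)={2,3,4,6,7} D(Y)={2,3,4,5,7,8}: Y {2,3,4,5,7,8}->{3,4,5,7,8}
Constraint 2 (V < Z) on D(V)={2,6,8} D(Z)={2,3,4,6,7}: V {2,6,8}->{2,6}; Z {2,3,4,6,7}->{3,4,6,7}
So after constraint 2: D(Z) = {3,4,6,7}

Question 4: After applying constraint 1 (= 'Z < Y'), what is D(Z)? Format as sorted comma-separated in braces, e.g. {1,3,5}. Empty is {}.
Constraint 1 (Z < Y) on D(Z)={2,3,4,6,7} D(Y)={2,3,4,5,7,8}: Y {2,3,4,5,7,8}->{3,4,5,7,8}
So after constraint 1: D(Z) = {2,3,4,6,7}

Answer: {2,3,4,6,7}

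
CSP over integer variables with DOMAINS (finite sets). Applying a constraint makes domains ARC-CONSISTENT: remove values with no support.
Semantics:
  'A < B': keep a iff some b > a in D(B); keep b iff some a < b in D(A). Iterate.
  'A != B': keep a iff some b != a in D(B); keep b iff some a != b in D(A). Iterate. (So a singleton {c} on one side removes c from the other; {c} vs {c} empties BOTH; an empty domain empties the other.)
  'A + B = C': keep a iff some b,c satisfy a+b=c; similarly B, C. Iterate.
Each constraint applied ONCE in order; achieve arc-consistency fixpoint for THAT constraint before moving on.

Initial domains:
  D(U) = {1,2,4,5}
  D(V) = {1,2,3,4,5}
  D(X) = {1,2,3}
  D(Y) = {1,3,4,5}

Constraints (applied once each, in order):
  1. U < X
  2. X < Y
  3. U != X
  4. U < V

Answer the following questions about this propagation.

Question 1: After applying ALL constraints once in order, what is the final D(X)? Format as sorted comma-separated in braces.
Answer: {2,3}

Derivation:
Constraint 1 (U < X) on D(U)={1,2,4,5} D(X)={1,2,3}: U {1,2,4,5}->{1,2}; X {1,2,3}->{2,3}
Constraint 2 (X < Y) on D(X)={2,3} D(Y)={1,3,4,5}: Y {1,3,4,5}->{3,4,5}
Constraint 3 (U != X) on D(U)={1,2} D(X)={2,3}: no change
Constraint 4 (U < V) on D(U)={1,2} D(V)={1,2,3,4,5}: V {1,2,3,4,5}->{2,3,4,5}
So after all 4 constraints: D(X) = {2,3}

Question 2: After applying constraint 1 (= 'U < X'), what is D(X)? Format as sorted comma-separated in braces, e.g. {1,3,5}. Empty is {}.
Constraint 1 (U < X) on D(U)={1,2,4,5} D(X)={1,2,3}: U {1,2,4,5}->{1,2}; X {1,2,3}->{2,3}
So after constraint 1: D(X) = {2,3}

Answer: {2,3}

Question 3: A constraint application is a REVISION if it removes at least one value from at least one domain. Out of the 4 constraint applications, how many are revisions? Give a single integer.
Answer: 3

Derivation:
Constraint 1 (U < X) on D(U)={1,2,4,5} D(X)={1,2,3}: U {1,2,4,5}->{1,2}; X {1,2,3}->{2,3} => REVISION
Constraint 2 (X < Y) on D(X)={2,3} D(Y)={1,3,4,5}: Y {1,3,4,5}->{3,4,5} => REVISION
Constraint 3 (U != X) on D(U)={1,2} D(X)={2,3}: no change => not a revision
Constraint 4 (U < V) on D(U)={1,2} D(V)={1,2,3,4,5}: V {1,2,3,4,5}->{2,3,4,5} => REVISION
Total revisions = 3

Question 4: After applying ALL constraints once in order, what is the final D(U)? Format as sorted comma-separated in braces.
Constraint 1 (U < X) on D(U)={1,2,4,5} D(X)={1,2,3}: U {1,2,4,5}->{1,2}; X {1,2,3}->{2,3}
Constraint 2 (X < Y) on D(X)={2,3} D(Y)={1,3,4,5}: Y {1,3,4,5}->{3,4,5}
Constraint 3 (U != X) on D(U)={1,2} D(X)={2,3}: no change
Constraint 4 (U < V) on D(U)={1,2} D(V)={1,2,3,4,5}: V {1,2,3,4,5}->{2,3,4,5}
So after all 4 constraints: D(U) = {1,2}

Answer: {1,2}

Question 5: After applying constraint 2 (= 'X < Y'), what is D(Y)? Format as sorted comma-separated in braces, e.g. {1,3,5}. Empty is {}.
Constraint 1 (U < X) on D(U)={1,2,4,5} D(X)={1,2,3}: U {1,2,4,5}->{1,2}; X {1,2,3}->{2,3}
Constraint 2 (X < Y) on D(X)={2,3} D(Y)={1,3,4,5}: Y {1,3,4,5}->{3,4,5}
So after constraint 2: D(Y) = {3,4,5}

Answer: {3,4,5}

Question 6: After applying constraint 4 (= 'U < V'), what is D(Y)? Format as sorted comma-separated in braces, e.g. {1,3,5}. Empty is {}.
Constraint 1 (U < X) on D(U)={1,2,4,5} D(X)={1,2,3}: U {1,2,4,5}->{1,2}; X {1,2,3}->{2,3}
Constraint 2 (X < Y) on D(X)={2,3} D(Y)={1,3,4,5}: Y {1,3,4,5}->{3,4,5}
Constraint 3 (U != X) on D(U)={1,2} D(X)={2,3}: no change
Constraint 4 (U < V) on D(U)={1,2} D(V)={1,2,3,4,5}: V {1,2,3,4,5}->{2,3,4,5}
So after constraint 4: D(Y) = {3,4,5}

Answer: {3,4,5}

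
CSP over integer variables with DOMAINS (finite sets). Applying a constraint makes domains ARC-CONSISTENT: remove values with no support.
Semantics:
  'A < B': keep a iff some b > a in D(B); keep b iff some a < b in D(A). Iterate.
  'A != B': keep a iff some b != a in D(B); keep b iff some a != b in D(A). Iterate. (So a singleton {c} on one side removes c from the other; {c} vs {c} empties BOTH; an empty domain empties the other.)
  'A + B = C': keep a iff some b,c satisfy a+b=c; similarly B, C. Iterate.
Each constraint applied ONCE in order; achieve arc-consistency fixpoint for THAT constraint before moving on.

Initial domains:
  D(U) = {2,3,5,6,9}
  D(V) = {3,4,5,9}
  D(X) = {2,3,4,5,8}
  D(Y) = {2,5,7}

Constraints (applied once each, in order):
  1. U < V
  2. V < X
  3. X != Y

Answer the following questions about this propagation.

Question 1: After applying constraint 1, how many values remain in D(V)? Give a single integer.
Constraint 1 (U < V) on D(U)={2,3,5,6,9} D(V)={3,4,5,9}: U {2,3,5,6,9}->{2,3,5,6}
So after constraint 1: D(V)={3,4,5,9}, size = 4

Answer: 4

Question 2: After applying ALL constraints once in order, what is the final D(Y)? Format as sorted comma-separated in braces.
Answer: {2,5,7}

Derivation:
Constraint 1 (U < V) on D(U)={2,3,5,6,9} D(V)={3,4,5,9}: U {2,3,5,6,9}->{2,3,5,6}
Constraint 2 (V < X) on D(V)={3,4,5,9} D(X)={2,3,4,5,8}: V {3,4,5,9}->{3,4,5}; X {2,3,4,5,8}->{4,5,8}
Constraint 3 (X != Y) on D(X)={4,5,8} D(Y)={2,5,7}: no change
So after all 3 constraints: D(Y) = {2,5,7}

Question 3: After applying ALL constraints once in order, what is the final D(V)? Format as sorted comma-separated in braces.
Answer: {3,4,5}

Derivation:
Constraint 1 (U < V) on D(U)={2,3,5,6,9} D(V)={3,4,5,9}: U {2,3,5,6,9}->{2,3,5,6}
Constraint 2 (V < X) on D(V)={3,4,5,9} D(X)={2,3,4,5,8}: V {3,4,5,9}->{3,4,5}; X {2,3,4,5,8}->{4,5,8}
Constraint 3 (X != Y) on D(X)={4,5,8} D(Y)={2,5,7}: no change
So after all 3 constraints: D(V) = {3,4,5}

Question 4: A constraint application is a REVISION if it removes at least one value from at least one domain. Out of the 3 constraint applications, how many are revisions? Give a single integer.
Answer: 2

Derivation:
Constraint 1 (U < V) on D(U)={2,3,5,6,9} D(V)={3,4,5,9}: U {2,3,5,6,9}->{2,3,5,6} => REVISION
Constraint 2 (V < X) on D(V)={3,4,5,9} D(X)={2,3,4,5,8}: V {3,4,5,9}->{3,4,5}; X {2,3,4,5,8}->{4,5,8} => REVISION
Constraint 3 (X != Y) on D(X)={4,5,8} D(Y)={2,5,7}: no change => not a revision
Total revisions = 2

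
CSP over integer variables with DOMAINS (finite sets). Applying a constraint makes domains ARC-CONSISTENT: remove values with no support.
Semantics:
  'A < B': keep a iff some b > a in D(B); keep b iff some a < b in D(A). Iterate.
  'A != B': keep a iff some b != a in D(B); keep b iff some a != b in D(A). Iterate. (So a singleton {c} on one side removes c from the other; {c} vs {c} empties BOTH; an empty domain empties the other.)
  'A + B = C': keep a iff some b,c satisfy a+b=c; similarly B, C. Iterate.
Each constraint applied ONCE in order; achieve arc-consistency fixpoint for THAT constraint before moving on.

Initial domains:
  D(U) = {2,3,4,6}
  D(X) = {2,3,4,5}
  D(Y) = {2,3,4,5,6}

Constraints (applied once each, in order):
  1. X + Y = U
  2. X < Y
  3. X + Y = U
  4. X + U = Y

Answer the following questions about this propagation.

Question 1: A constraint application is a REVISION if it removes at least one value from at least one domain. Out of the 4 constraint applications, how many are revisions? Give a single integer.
Answer: 4

Derivation:
Constraint 1 (X + Y = U) on D(X)={2,3,4,5} D(Y)={2,3,4,5,6} D(U)={2,3,4,6}: X {2,3,4,5}->{2,3,4}; Y {2,3,4,5,6}->{2,3,4}; U {2,3,4,6}->{4,6} => REVISION
Constraint 2 (X < Y) on D(X)={2,3,4} D(Y)={2,3,4}: X {2,3,4}->{2,3}; Y {2,3,4}->{3,4} => REVISION
Constraint 3 (X + Y = U) on D(X)={2,3} D(Y)={3,4} D(U)={4,6}: U {4,6}->{6} => REVISION
Constraint 4 (X + U = Y) on D(X)={2,3} D(U)={6} D(Y)={3,4}: X {2,3}->{}; U {6}->{}; Y {3,4}->{} => REVISION
Total revisions = 4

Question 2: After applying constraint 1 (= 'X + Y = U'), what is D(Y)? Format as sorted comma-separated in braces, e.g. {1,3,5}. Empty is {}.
Constraint 1 (X + Y = U) on D(X)={2,3,4,5} D(Y)={2,3,4,5,6} D(U)={2,3,4,6}: X {2,3,4,5}->{2,3,4}; Y {2,3,4,5,6}->{2,3,4}; U {2,3,4,6}->{4,6}
So after constraint 1: D(Y) = {2,3,4}

Answer: {2,3,4}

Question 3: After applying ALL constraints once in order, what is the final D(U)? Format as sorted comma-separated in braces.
Answer: {}

Derivation:
Constraint 1 (X + Y = U) on D(X)={2,3,4,5} D(Y)={2,3,4,5,6} D(U)={2,3,4,6}: X {2,3,4,5}->{2,3,4}; Y {2,3,4,5,6}->{2,3,4}; U {2,3,4,6}->{4,6}
Constraint 2 (X < Y) on D(X)={2,3,4} D(Y)={2,3,4}: X {2,3,4}->{2,3}; Y {2,3,4}->{3,4}
Constraint 3 (X + Y = U) on D(X)={2,3} D(Y)={3,4} D(U)={4,6}: U {4,6}->{6}
Constraint 4 (X + U = Y) on D(X)={2,3} D(U)={6} D(Y)={3,4}: X {2,3}->{}; U {6}->{}; Y {3,4}->{}
So after all 4 constraints: D(U) = {}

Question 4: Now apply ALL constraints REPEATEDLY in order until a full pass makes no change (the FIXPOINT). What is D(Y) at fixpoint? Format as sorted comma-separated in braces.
Answer: {}

Derivation:
pass 0 (initial): D(Y)={2,3,4,5,6}
pass 1: U {2,3,4,6}->{}; X {2,3,4,5}->{}; Y {2,3,4,5,6}->{}
pass 2: no change
Fixpoint after 2 passes: D(Y) = {}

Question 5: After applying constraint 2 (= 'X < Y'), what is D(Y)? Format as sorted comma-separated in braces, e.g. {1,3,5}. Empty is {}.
Answer: {3,4}

Derivation:
Constraint 1 (X + Y = U) on D(X)={2,3,4,5} D(Y)={2,3,4,5,6} D(U)={2,3,4,6}: X {2,3,4,5}->{2,3,4}; Y {2,3,4,5,6}->{2,3,4}; U {2,3,4,6}->{4,6}
Constraint 2 (X < Y) on D(X)={2,3,4} D(Y)={2,3,4}: X {2,3,4}->{2,3}; Y {2,3,4}->{3,4}
So after constraint 2: D(Y) = {3,4}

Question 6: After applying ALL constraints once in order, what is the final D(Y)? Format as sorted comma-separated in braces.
Constraint 1 (X + Y = U) on D(X)={2,3,4,5} D(Y)={2,3,4,5,6} D(U)={2,3,4,6}: X {2,3,4,5}->{2,3,4}; Y {2,3,4,5,6}->{2,3,4}; U {2,3,4,6}->{4,6}
Constraint 2 (X < Y) on D(X)={2,3,4} D(Y)={2,3,4}: X {2,3,4}->{2,3}; Y {2,3,4}->{3,4}
Constraint 3 (X + Y = U) on D(X)={2,3} D(Y)={3,4} D(U)={4,6}: U {4,6}->{6}
Constraint 4 (X + U = Y) on D(X)={2,3} D(U)={6} D(Y)={3,4}: X {2,3}->{}; U {6}->{}; Y {3,4}->{}
So after all 4 constraints: D(Y) = {}

Answer: {}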